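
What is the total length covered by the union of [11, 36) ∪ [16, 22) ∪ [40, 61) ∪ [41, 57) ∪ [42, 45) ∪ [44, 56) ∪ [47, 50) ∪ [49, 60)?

46

Merged: [11, 36), [40, 61).
Lengths: 25 + 21 = 46.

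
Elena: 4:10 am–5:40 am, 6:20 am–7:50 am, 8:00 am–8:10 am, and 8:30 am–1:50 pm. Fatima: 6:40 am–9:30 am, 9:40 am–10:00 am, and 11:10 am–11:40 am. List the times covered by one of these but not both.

A \ B = 4:10 am-5:40 am, 6:20 am-6:40 am, 9:30 am-9:40 am, 10:00 am-11:10 am, 11:40 am-1:50 pm.
B \ A = 7:50 am-8:00 am, 8:10 am-8:30 am.
Union of the two gives the symmetric difference.

4:10 am-5:40 am, 6:20 am-6:40 am, 7:50 am-8:00 am, 8:10 am-8:30 am, 9:30 am-9:40 am, 10:00 am-11:10 am, 11:40 am-1:50 pm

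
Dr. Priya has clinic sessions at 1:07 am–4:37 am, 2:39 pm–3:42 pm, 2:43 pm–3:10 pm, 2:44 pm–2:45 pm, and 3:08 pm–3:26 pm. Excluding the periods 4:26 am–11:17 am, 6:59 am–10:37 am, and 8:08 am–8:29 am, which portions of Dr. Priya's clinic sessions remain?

First set merges to 1:07 am–4:37 am, 2:39 pm–3:42 pm.
Second set merges to 4:26 am–11:17 am.
1:07 am–4:37 am \ B = 1:07 am–4:26 am.
2:39 pm–3:42 pm: nothing removed.

1:07 am–4:26 am, 2:39 pm–3:42 pm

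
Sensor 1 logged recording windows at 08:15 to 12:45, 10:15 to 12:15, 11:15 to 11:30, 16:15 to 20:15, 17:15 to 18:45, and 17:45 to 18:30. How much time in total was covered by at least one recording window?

8 h 30 min

Merged: 08:15–12:45, 16:15–20:15.
Lengths: 4 h 30 min + 4 h = 8 h 30 min.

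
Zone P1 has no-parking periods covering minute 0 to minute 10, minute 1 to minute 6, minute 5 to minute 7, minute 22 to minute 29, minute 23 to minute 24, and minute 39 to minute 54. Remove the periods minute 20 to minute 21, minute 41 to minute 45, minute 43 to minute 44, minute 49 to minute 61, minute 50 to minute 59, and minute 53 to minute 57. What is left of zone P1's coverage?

minute 0 to minute 10, minute 22 to minute 29, minute 39 to minute 41, minute 45 to minute 49

First set merges to minute 0 to minute 10, minute 22 to minute 29, minute 39 to minute 54.
Second set merges to minute 20 to minute 21, minute 41 to minute 45, minute 49 to minute 61.
minute 0 to minute 10: nothing removed.
minute 22 to minute 29: nothing removed.
minute 39 to minute 54 \ B = minute 39 to minute 41, minute 45 to minute 49.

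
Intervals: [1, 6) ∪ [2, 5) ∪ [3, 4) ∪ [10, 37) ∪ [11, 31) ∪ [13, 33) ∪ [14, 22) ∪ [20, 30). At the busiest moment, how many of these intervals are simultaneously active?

5

Walk the sorted start/end points keeping a running depth.
The depth first hits 5 at 20.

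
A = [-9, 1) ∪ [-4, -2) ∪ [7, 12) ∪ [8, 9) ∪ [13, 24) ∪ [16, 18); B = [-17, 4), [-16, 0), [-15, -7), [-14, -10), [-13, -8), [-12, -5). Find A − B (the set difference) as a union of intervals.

[7, 12) ∪ [13, 24)

A, merged: [-9, 1), [7, 12), [13, 24).
B, merged: [-17, 4).
[-9, 1) lies entirely inside B → drops out.
[7, 12) is untouched.
[13, 24) is untouched.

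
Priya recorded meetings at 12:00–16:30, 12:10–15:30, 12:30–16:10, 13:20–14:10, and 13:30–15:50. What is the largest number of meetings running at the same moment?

Sweep endpoints in order; track running count of active intervals.
Peak of 5 reached at 13:30.

5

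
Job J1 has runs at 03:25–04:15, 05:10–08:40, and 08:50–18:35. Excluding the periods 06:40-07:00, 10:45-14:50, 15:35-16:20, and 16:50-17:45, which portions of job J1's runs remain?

03:25–04:15: no B overlap → unchanged.
05:10–08:40 minus B → 05:10–06:40, 07:00–08:40.
08:50–18:35 minus B → 08:50–10:45, 14:50–15:35, 16:20–16:50, 17:45–18:35.

03:25–04:15, 05:10–06:40, 07:00–08:40, 08:50–10:45, 14:50–15:35, 16:20–16:50, 17:45–18:35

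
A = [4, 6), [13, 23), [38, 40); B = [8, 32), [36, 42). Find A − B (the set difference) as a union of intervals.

[4, 6)

[4, 6) is untouched.
[13, 23) lies entirely inside B → drops out.
[38, 40) lies entirely inside B → drops out.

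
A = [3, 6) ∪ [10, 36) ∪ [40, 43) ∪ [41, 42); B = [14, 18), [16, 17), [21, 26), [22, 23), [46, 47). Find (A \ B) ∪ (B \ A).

Merge the first list: [3, 6), [10, 36), [40, 43).
Merge the second list: [14, 18), [21, 26), [46, 47).
A \ B = [3, 6), [10, 14), [18, 21), [26, 36), [40, 43).
B \ A = [46, 47).
Union of the two gives the symmetric difference.

[3, 6) ∪ [10, 14) ∪ [18, 21) ∪ [26, 36) ∪ [40, 43) ∪ [46, 47)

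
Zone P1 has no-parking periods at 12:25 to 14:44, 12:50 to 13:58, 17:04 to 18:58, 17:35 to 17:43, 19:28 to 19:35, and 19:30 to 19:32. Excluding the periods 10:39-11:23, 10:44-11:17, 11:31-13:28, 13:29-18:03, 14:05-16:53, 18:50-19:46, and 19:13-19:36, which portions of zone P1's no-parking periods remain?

Merge the first list: 12:25–14:44, 17:04–18:58, 19:28–19:35.
Merge the second list: 10:39–11:23, 11:31–13:28, 13:29–18:03, 18:50–19:46.
12:25–14:44 with B removed leaves 13:28–13:29.
17:04–18:58 with B removed leaves 18:03–18:50.
19:28–19:35 lies entirely inside B → drops out.

13:28–13:29, 18:03–18:50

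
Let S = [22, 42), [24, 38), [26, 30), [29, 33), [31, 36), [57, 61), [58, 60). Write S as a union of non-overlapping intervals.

[22, 42) ∪ [57, 61)

[24, 38) overlaps/touches [22, 42) → extend to [22, 42).
[26, 30) overlaps/touches [22, 42) → extend to [22, 42).
[29, 33) overlaps/touches [22, 42) → extend to [22, 42).
[31, 36) overlaps/touches [22, 42) → extend to [22, 42).
[57, 61) is disjoint → start new block.
[58, 60) overlaps/touches [57, 61) → extend to [57, 61).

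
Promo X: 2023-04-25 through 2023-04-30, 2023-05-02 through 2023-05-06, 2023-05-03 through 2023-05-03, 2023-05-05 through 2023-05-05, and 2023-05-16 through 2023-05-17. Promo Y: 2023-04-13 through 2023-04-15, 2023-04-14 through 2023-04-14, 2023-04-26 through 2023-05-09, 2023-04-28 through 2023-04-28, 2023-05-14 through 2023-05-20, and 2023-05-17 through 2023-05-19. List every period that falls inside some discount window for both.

Merge the first list: 2023-04-25 through 2023-04-30, 2023-05-02 through 2023-05-06, 2023-05-16 through 2023-05-17.
Merge the second list: 2023-04-13 through 2023-04-15, 2023-04-26 through 2023-05-09, 2023-05-14 through 2023-05-20.
2023-04-25 through 2023-04-30 ∩ B → 2023-04-26 through 2023-04-30.
2023-05-02 through 2023-05-06 ∩ B → 2023-05-02 through 2023-05-06.
2023-05-16 through 2023-05-17 ∩ B → 2023-05-16 through 2023-05-17.

2023-04-26 through 2023-04-30, 2023-05-02 through 2023-05-06, 2023-05-16 through 2023-05-17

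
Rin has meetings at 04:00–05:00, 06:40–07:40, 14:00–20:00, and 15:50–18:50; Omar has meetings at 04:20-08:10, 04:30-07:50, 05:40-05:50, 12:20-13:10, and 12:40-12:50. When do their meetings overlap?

04:20–05:00, 06:40–07:40

Merge the first list: 04:00–05:00, 06:40–07:40, 14:00–20:00.
Merge the second list: 04:20–08:10, 12:20–13:10.
04:00–05:00 ∩ B → 04:20–05:00.
06:40–07:40 ∩ B → 06:40–07:40.
14:00–20:00 meets no B interval.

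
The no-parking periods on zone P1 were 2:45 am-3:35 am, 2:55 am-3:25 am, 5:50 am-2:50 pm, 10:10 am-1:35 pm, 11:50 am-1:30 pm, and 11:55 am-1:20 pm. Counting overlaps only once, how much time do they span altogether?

Merged: 2:45 am–3:35 am, 5:50 am–2:50 pm.
Lengths: 50 min + 9 h = 9 h 50 min.

9 h 50 min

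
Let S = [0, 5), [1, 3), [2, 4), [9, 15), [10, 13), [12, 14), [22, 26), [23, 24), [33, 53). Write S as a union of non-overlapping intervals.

[0, 5) ∪ [9, 15) ∪ [22, 26) ∪ [33, 53)

[1, 3) overlaps/touches [0, 5) → extend to [0, 5).
[2, 4) overlaps/touches [0, 5) → extend to [0, 5).
[9, 15) is disjoint → start new block.
[10, 13) overlaps/touches [9, 15) → extend to [9, 15).
[12, 14) overlaps/touches [9, 15) → extend to [9, 15).
[22, 26) is disjoint → start new block.
[23, 24) overlaps/touches [22, 26) → extend to [22, 26).
[33, 53) is disjoint → start new block.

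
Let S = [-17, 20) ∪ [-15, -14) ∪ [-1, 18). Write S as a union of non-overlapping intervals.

[-15, -14) overlaps/touches [-17, 20) → extend to [-17, 20).
[-1, 18) overlaps/touches [-17, 20) → extend to [-17, 20).

[-17, 20)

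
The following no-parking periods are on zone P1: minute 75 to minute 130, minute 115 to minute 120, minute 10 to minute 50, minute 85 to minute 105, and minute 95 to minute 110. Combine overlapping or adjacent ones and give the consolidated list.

minute 10 to minute 50, minute 75 to minute 130

Sort by start: minute 10 to minute 50, minute 75 to minute 130, minute 85 to minute 105, minute 95 to minute 110, minute 115 to minute 120.
minute 75 to minute 130 is disjoint → start new block.
minute 85 to minute 105 overlaps/touches minute 75 to minute 130 → extend to minute 75 to minute 130.
minute 95 to minute 110 overlaps/touches minute 75 to minute 130 → extend to minute 75 to minute 130.
minute 115 to minute 120 overlaps/touches minute 75 to minute 130 → extend to minute 75 to minute 130.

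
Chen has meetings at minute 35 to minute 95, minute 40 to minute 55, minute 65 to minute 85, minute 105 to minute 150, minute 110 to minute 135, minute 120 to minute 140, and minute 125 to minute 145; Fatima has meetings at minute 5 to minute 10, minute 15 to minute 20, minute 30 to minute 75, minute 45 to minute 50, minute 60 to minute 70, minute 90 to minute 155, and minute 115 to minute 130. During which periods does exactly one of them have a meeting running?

minute 5 to minute 10, minute 15 to minute 20, minute 30 to minute 35, minute 75 to minute 90, minute 95 to minute 105, minute 150 to minute 155

Merge the first list: minute 35 to minute 95, minute 105 to minute 150.
Merge the second list: minute 5 to minute 10, minute 15 to minute 20, minute 30 to minute 75, minute 90 to minute 155.
A \ B = minute 75 to minute 90.
B \ A = minute 5 to minute 10, minute 15 to minute 20, minute 30 to minute 35, minute 95 to minute 105, minute 150 to minute 155.
Union of the two gives the symmetric difference.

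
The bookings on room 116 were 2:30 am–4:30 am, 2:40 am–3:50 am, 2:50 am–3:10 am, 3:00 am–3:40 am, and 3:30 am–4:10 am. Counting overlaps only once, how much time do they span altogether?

2 h

Merged: 2:30 am–4:30 am.
Length: 2 h.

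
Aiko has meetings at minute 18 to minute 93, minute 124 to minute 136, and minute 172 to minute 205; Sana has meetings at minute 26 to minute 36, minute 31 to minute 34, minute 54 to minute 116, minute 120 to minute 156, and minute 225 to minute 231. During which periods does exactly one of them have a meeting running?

minute 18 to minute 26, minute 36 to minute 54, minute 93 to minute 116, minute 120 to minute 124, minute 136 to minute 156, minute 172 to minute 205, minute 225 to minute 231

Merge the second list: minute 26 to minute 36, minute 54 to minute 116, minute 120 to minute 156, minute 225 to minute 231.
Only in the first: minute 18 to minute 26, minute 36 to minute 54, minute 172 to minute 205.
Only in the second: minute 93 to minute 116, minute 120 to minute 124, minute 136 to minute 156, minute 225 to minute 231.
Together these are the periods covered by exactly one.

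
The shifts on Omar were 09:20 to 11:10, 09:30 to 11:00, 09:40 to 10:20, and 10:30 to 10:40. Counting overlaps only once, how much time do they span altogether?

Merged: 09:20–11:10.
Length: 1 h 50 min.

1 h 50 min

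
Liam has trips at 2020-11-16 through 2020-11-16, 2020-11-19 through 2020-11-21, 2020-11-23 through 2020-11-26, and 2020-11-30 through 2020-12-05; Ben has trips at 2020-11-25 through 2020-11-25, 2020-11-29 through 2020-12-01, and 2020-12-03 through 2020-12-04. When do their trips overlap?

2020-11-16 through 2020-11-16 falls entirely outside B.
2020-11-19 through 2020-11-21 falls entirely outside B.
2020-11-23 through 2020-11-26 overlaps B on 2020-11-25 through 2020-11-25.
2020-11-30 through 2020-12-05 overlaps B on 2020-11-30 through 2020-12-01, 2020-12-03 through 2020-12-04.

2020-11-25 through 2020-11-25, 2020-11-30 through 2020-12-01, 2020-12-03 through 2020-12-04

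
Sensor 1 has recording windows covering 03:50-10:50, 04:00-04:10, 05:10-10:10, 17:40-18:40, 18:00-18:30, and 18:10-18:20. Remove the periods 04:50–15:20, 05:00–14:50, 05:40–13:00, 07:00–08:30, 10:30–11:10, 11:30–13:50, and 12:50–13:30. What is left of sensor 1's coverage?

Merge the first list: 03:50–10:50, 17:40–18:40.
Merge the second list: 04:50–15:20.
03:50–10:50 minus B → 03:50–04:50.
17:40–18:40: no B overlap → unchanged.

03:50–04:50, 17:40–18:40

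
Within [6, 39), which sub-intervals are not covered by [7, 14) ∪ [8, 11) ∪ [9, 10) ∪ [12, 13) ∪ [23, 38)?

The merged coverage is [7, 14), [23, 38).
Uncovered inside [6, 39): [6, 7), [14, 23), [38, 39).

[6, 7) ∪ [14, 23) ∪ [38, 39)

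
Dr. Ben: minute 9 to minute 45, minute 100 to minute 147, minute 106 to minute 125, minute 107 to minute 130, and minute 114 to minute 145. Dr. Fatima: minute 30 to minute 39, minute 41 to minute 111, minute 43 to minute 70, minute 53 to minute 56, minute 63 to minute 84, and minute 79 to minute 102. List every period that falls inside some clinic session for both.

minute 30 to minute 39, minute 41 to minute 45, minute 100 to minute 111

A, merged: minute 9 to minute 45, minute 100 to minute 147.
B, merged: minute 30 to minute 39, minute 41 to minute 111.
minute 9 to minute 45 overlaps B on minute 30 to minute 39, minute 41 to minute 45.
minute 100 to minute 147 overlaps B on minute 100 to minute 111.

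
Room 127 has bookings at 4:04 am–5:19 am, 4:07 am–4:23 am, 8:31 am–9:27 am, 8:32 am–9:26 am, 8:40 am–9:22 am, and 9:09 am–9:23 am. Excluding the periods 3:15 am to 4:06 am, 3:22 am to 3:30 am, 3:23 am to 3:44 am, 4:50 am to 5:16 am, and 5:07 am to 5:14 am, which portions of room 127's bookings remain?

Merge the first list: 4:04 am–5:19 am, 8:31 am–9:27 am.
Merge the second list: 3:15 am–4:06 am, 4:50 am–5:16 am.
4:04 am–5:19 am \ B = 4:06 am–4:50 am, 5:16 am–5:19 am.
8:31 am–9:27 am: nothing removed.

4:06 am–4:50 am, 5:16 am–5:19 am, 8:31 am–9:27 am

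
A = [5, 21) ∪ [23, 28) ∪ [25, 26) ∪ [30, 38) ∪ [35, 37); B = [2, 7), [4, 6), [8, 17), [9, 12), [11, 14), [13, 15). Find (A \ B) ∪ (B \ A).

Merge the first list: [5, 21), [23, 28), [30, 38).
Merge the second list: [2, 7), [8, 17).
A \ B = [7, 8), [17, 21), [23, 28), [30, 38).
B \ A = [2, 5).
Union of the two gives the symmetric difference.

[2, 5) ∪ [7, 8) ∪ [17, 21) ∪ [23, 28) ∪ [30, 38)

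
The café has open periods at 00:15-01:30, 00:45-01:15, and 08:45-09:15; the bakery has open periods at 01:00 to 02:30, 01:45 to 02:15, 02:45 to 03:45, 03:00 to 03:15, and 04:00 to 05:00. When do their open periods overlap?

01:00–01:30

A, merged: 00:15–01:30, 08:45–09:15.
B, merged: 01:00–02:30, 02:45–03:45, 04:00–05:00.
00:15–01:30 overlaps B on 01:00–01:30.
08:45–09:15 falls entirely outside B.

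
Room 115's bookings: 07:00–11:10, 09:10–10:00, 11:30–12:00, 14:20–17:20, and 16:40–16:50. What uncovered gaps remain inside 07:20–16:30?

After merging, the occupied span is 07:00-11:10, 11:30-12:00, 14:20-17:20.
Uncovered inside 07:20-16:30: 11:10-11:30, 12:00-14:20.

11:10-11:30, 12:00-14:20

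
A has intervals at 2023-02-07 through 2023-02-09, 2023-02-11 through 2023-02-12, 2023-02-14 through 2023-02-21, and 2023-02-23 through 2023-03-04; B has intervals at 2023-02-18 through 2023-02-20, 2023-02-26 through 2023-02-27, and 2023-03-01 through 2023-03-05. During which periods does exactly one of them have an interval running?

2023-02-07 through 2023-02-09, 2023-02-11 through 2023-02-12, 2023-02-14 through 2023-02-17, 2023-02-21 through 2023-02-21, 2023-02-23 through 2023-02-25, 2023-02-28 through 2023-02-28, 2023-03-05 through 2023-03-05

A but not B: 2023-02-07 through 2023-02-09, 2023-02-11 through 2023-02-12, 2023-02-14 through 2023-02-17, 2023-02-21 through 2023-02-21, 2023-02-23 through 2023-02-25, 2023-02-28 through 2023-02-28.
B but not A: 2023-03-05 through 2023-03-05.
Combining gives A △ B.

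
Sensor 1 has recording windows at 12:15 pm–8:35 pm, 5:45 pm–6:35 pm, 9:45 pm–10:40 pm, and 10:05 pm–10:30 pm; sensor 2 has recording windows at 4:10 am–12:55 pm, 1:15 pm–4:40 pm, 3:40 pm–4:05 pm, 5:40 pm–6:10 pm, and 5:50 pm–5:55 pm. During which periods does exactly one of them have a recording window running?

Merge the first list: 12:15 pm–8:35 pm, 9:45 pm–10:40 pm.
Merge the second list: 4:10 am–12:55 pm, 1:15 pm–4:40 pm, 5:40 pm–6:10 pm.
Only in the first: 12:55 pm–1:15 pm, 4:40 pm–5:40 pm, 6:10 pm–8:35 pm, 9:45 pm–10:40 pm.
Only in the second: 4:10 am–12:15 pm.
Together these are the periods covered by exactly one.

4:10 am–12:15 pm, 12:55 pm–1:15 pm, 4:40 pm–5:40 pm, 6:10 pm–8:35 pm, 9:45 pm–10:40 pm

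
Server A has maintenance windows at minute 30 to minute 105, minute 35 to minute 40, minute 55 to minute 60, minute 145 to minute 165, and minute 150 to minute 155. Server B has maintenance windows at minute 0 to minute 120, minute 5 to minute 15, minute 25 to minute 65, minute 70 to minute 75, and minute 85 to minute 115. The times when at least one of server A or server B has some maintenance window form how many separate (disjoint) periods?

2

First set merges to minute 30 to minute 105, minute 145 to minute 165.
Second set merges to minute 0 to minute 120.
A ∪ B = minute 0 to minute 120, minute 145 to minute 165.
That is 2 disjoint pieces.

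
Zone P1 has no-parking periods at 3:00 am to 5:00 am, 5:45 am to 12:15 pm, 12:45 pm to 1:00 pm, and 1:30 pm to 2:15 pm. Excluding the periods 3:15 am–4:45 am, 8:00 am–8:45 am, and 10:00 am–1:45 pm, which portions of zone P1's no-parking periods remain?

3:00 am–3:15 am, 4:45 am–5:00 am, 5:45 am–8:00 am, 8:45 am–10:00 am, 1:45 pm–2:15 pm

3:00 am–5:00 am minus B → 3:00 am–3:15 am, 4:45 am–5:00 am.
5:45 am–12:15 pm minus B → 5:45 am–8:00 am, 8:45 am–10:00 am.
12:45 pm–1:00 pm: fully covered by B → removed.
1:30 pm–2:15 pm minus B → 1:45 pm–2:15 pm.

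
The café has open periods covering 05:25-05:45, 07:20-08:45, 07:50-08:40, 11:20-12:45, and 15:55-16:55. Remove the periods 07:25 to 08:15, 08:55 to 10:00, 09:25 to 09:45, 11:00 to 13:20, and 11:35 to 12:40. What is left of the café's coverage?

05:25–05:45, 07:20–07:25, 08:15–08:45, 15:55–16:55

Merge the first list: 05:25–05:45, 07:20–08:45, 11:20–12:45, 15:55–16:55.
Merge the second list: 07:25–08:15, 08:55–10:00, 11:00–13:20.
05:25–05:45 is untouched.
07:20–08:45 with B removed leaves 07:20–07:25, 08:15–08:45.
11:20–12:45 lies entirely inside B → drops out.
15:55–16:55 is untouched.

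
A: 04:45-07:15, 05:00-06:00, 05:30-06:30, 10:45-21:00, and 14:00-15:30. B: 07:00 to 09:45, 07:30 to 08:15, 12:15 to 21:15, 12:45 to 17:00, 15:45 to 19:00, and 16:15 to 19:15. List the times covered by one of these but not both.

04:45–07:00, 07:15–09:45, 10:45–12:15, 21:00–21:15

Merge the first list: 04:45–07:15, 10:45–21:00.
Merge the second list: 07:00–09:45, 12:15–21:15.
Only in the first: 04:45–07:00, 10:45–12:15.
Only in the second: 07:15–09:45, 21:00–21:15.
Together these are the periods covered by exactly one.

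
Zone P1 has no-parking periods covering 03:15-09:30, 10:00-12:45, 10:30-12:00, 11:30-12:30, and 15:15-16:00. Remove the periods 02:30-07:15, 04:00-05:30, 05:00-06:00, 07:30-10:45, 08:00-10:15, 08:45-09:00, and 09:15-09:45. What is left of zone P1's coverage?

07:15–07:30, 10:45–12:45, 15:15–16:00

First set merges to 03:15–09:30, 10:00–12:45, 15:15–16:00.
Second set merges to 02:30–07:15, 07:30–10:45.
03:15–09:30 with B removed leaves 07:15–07:30.
10:00–12:45 with B removed leaves 10:45–12:45.
15:15–16:00 is untouched.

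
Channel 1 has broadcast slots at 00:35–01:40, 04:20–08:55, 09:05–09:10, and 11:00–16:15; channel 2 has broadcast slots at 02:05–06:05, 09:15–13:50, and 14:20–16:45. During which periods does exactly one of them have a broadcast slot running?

A but not B: 00:35–01:40, 06:05–08:55, 09:05–09:10, 13:50–14:20.
B but not A: 02:05–04:20, 09:15–11:00, 16:15–16:45.
Combining gives A △ B.

00:35–01:40, 02:05–04:20, 06:05–08:55, 09:05–09:10, 09:15–11:00, 13:50–14:20, 16:15–16:45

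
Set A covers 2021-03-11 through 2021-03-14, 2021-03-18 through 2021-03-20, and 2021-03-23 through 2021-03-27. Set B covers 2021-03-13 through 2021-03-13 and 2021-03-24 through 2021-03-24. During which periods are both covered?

2021-03-11 through 2021-03-14 ∩ B → 2021-03-13 through 2021-03-13.
2021-03-18 through 2021-03-20 meets no B interval.
2021-03-23 through 2021-03-27 ∩ B → 2021-03-24 through 2021-03-24.

2021-03-13 through 2021-03-13, 2021-03-24 through 2021-03-24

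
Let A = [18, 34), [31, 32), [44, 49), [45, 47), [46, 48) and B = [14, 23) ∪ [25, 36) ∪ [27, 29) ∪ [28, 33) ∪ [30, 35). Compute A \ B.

Merge the first list: [18, 34), [44, 49).
Merge the second list: [14, 23), [25, 36).
[18, 34) with B removed leaves [23, 25).
[44, 49) is untouched.

[23, 25) ∪ [44, 49)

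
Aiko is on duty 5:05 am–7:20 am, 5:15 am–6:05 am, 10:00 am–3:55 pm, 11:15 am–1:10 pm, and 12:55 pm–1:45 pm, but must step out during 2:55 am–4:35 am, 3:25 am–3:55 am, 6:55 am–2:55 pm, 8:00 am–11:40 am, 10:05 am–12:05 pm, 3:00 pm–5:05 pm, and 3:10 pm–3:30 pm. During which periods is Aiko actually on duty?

5:05 am-6:55 am, 2:55 pm-3:00 pm

A, merged: 5:05 am-7:20 am, 10:00 am-3:55 pm.
B, merged: 2:55 am-4:35 am, 6:55 am-2:55 pm, 3:00 pm-5:05 pm.
5:05 am-7:20 am \ B = 5:05 am-6:55 am.
10:00 am-3:55 pm \ B = 2:55 pm-3:00 pm.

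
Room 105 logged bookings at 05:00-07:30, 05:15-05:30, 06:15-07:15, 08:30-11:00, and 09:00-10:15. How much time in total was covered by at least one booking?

Merged: 05:00–07:30, 08:30–11:00.
Lengths: 2 h 30 min + 2 h 30 min = 5 h.

5 h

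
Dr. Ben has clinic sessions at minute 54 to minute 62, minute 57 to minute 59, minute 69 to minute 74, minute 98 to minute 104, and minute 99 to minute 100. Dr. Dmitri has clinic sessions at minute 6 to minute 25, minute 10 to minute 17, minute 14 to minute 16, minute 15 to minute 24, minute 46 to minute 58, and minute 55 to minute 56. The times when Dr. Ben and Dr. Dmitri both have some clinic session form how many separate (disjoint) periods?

1

A, merged: minute 54 to minute 62, minute 69 to minute 74, minute 98 to minute 104.
B, merged: minute 6 to minute 25, minute 46 to minute 58.
A ∩ B = minute 54 to minute 58.
That is 1 disjoint piece.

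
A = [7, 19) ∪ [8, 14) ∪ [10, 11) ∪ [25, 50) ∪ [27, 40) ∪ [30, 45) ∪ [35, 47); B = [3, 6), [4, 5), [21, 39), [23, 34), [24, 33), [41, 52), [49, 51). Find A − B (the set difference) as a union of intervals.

[7, 19) ∪ [39, 41)

First set merges to [7, 19), [25, 50).
Second set merges to [3, 6), [21, 39), [41, 52).
[7, 19) is untouched.
[25, 50) with B removed leaves [39, 41).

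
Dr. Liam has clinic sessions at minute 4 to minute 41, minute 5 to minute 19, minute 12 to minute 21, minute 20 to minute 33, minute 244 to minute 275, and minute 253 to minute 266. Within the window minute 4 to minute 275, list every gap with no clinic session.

Covered (merged): minute 4 to minute 41, minute 244 to minute 275.
Uncovered inside minute 4 to minute 275: minute 41 to minute 244.

minute 41 to minute 244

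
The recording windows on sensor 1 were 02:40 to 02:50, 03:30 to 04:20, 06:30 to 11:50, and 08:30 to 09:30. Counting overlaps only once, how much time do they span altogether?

Merged: 02:40–02:50, 03:30–04:20, 06:30–11:50.
Lengths: 10 min + 50 min + 5 h 20 min = 6 h 20 min.

6 h 20 min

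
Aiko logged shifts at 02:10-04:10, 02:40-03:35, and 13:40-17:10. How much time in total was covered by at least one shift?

5 h 30 min

Merged: 02:10-04:10, 13:40-17:10.
Lengths: 2 h + 3 h 30 min = 5 h 30 min.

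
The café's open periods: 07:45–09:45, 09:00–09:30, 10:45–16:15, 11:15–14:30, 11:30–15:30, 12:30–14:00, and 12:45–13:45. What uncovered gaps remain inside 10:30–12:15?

The merged coverage is 07:45–09:45, 10:45–16:15.
Complement within 10:30–12:15: 10:30–10:45.

10:30–10:45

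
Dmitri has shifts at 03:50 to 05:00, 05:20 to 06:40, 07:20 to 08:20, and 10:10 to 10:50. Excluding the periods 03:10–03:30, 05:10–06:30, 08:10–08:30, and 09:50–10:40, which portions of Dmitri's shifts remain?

03:50–05:00, 06:30–06:40, 07:20–08:10, 10:40–10:50

03:50–05:00: no B overlap → unchanged.
05:20–06:40 minus B → 06:30–06:40.
07:20–08:20 minus B → 07:20–08:10.
10:10–10:50 minus B → 10:40–10:50.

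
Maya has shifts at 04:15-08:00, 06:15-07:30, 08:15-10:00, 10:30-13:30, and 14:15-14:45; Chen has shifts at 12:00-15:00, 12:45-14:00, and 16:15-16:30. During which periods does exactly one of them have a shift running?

First set merges to 04:15-08:00, 08:15-10:00, 10:30-13:30, 14:15-14:45.
Second set merges to 12:00-15:00, 16:15-16:30.
A but not B: 04:15-08:00, 08:15-10:00, 10:30-12:00.
B but not A: 13:30-14:15, 14:45-15:00, 16:15-16:30.
Combining gives A △ B.

04:15-08:00, 08:15-10:00, 10:30-12:00, 13:30-14:15, 14:45-15:00, 16:15-16:30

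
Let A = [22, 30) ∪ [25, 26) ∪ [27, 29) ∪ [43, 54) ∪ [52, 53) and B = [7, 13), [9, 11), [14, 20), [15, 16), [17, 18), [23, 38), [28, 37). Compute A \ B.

[22, 23) ∪ [43, 54)

A, merged: [22, 30), [43, 54).
B, merged: [7, 13), [14, 20), [23, 38).
[22, 30) minus B → [22, 23).
[43, 54): no B overlap → unchanged.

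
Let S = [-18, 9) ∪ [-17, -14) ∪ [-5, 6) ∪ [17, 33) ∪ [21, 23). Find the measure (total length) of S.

43

Merged: [-18, 9), [17, 33).
Lengths: 27 + 16 = 43.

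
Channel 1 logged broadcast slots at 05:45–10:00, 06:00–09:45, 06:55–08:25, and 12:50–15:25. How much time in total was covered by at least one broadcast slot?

6 h 50 min

Merged: 05:45-10:00, 12:50-15:25.
Lengths: 4 h 15 min + 2 h 35 min = 6 h 50 min.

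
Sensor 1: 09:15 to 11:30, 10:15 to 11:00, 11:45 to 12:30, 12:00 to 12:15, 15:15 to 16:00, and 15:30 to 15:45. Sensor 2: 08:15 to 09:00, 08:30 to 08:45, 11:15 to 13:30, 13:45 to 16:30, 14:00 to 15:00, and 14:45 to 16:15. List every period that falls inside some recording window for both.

A, merged: 09:15–11:30, 11:45–12:30, 15:15–16:00.
B, merged: 08:15–09:00, 11:15–13:30, 13:45–16:30.
09:15–11:30 meets the second set on 11:15–11:30.
11:45–12:30 meets the second set on 11:45–12:30.
15:15–16:00 meets the second set on 15:15–16:00.

11:15–11:30, 11:45–12:30, 15:15–16:00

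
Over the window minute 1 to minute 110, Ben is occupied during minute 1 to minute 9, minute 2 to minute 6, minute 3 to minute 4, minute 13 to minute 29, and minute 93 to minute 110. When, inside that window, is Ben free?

After merging, the occupied span is minute 1 to minute 9, minute 13 to minute 29, minute 93 to minute 110.
Uncovered inside minute 1 to minute 110: minute 9 to minute 13, minute 29 to minute 93.

minute 9 to minute 13, minute 29 to minute 93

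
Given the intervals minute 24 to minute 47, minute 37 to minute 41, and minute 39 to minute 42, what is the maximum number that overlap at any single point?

Sweep endpoints in order; track running count of active intervals.
Peak of 3 reached at minute 39.

3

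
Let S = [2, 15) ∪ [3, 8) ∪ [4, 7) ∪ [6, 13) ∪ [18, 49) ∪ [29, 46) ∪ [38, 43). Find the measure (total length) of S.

Merged: [2, 15), [18, 49).
Lengths: 13 + 31 = 44.

44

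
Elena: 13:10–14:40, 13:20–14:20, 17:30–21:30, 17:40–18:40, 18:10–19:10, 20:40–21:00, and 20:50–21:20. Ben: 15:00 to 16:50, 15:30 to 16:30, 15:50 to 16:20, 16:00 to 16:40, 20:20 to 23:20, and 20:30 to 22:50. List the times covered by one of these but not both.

First set merges to 13:10–14:40, 17:30–21:30.
Second set merges to 15:00–16:50, 20:20–23:20.
A but not B: 13:10–14:40, 17:30–20:20.
B but not A: 15:00–16:50, 21:30–23:20.
Combining gives A △ B.

13:10–14:40, 15:00–16:50, 17:30–20:20, 21:30–23:20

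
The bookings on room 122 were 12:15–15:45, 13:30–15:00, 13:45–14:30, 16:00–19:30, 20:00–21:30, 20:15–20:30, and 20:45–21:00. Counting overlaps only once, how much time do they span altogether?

Merged: 12:15–15:45, 16:00–19:30, 20:00–21:30.
Lengths: 3 h 30 min + 3 h 30 min + 1 h 30 min = 8 h 30 min.

8 h 30 min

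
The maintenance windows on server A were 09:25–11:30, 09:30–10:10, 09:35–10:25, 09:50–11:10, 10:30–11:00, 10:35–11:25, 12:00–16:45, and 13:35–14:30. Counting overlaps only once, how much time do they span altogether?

Merged: 09:25–11:30, 12:00–16:45.
Lengths: 2 h 5 min + 4 h 45 min = 6 h 50 min.

6 h 50 min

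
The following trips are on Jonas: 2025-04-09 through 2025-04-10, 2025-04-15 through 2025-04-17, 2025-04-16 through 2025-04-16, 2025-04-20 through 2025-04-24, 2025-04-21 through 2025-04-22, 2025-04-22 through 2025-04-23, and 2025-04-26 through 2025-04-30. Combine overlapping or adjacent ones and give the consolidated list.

2025-04-09 through 2025-04-10, 2025-04-15 through 2025-04-17, 2025-04-20 through 2025-04-24, 2025-04-26 through 2025-04-30

2025-04-15 through 2025-04-17 is disjoint → start new block.
2025-04-16 through 2025-04-16 overlaps/touches 2025-04-15 through 2025-04-17 → extend to 2025-04-15 through 2025-04-17.
2025-04-20 through 2025-04-24 is disjoint → start new block.
2025-04-21 through 2025-04-22 overlaps/touches 2025-04-20 through 2025-04-24 → extend to 2025-04-20 through 2025-04-24.
2025-04-22 through 2025-04-23 overlaps/touches 2025-04-20 through 2025-04-24 → extend to 2025-04-20 through 2025-04-24.
2025-04-26 through 2025-04-30 is disjoint → start new block.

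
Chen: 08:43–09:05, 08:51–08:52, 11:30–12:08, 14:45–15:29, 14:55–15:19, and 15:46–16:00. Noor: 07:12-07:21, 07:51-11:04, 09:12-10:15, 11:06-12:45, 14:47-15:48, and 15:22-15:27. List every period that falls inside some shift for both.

Merge the first list: 08:43–09:05, 11:30–12:08, 14:45–15:29, 15:46–16:00.
Merge the second list: 07:12–07:21, 07:51–11:04, 11:06–12:45, 14:47–15:48.
08:43–09:05 overlaps B on 08:43–09:05.
11:30–12:08 overlaps B on 11:30–12:08.
14:45–15:29 overlaps B on 14:47–15:29.
15:46–16:00 overlaps B on 15:46–15:48.

08:43–09:05, 11:30–12:08, 14:47–15:29, 15:46–15:48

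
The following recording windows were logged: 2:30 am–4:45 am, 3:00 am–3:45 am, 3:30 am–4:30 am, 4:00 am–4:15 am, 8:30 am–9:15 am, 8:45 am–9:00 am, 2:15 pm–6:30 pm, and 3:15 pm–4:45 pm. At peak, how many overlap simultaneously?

Walk the sorted start/end points keeping a running depth.
The depth first hits 3 at 3:30 am.

3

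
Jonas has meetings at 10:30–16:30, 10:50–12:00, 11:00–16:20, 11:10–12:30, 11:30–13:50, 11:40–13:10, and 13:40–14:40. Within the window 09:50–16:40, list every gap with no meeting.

09:50–10:30, 16:30–16:40

Covered (merged): 10:30–16:30.
Complement within 09:50–16:40: 09:50–10:30, 16:30–16:40.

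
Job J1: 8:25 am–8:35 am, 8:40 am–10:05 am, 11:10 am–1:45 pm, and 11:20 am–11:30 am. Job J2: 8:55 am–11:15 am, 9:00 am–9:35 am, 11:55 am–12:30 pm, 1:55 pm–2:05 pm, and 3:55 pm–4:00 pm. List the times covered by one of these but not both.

8:25 am–8:35 am, 8:40 am–8:55 am, 10:05 am–11:10 am, 11:15 am–11:55 am, 12:30 pm–1:45 pm, 1:55 pm–2:05 pm, 3:55 pm–4:00 pm

A, merged: 8:25 am–8:35 am, 8:40 am–10:05 am, 11:10 am–1:45 pm.
B, merged: 8:55 am–11:15 am, 11:55 am–12:30 pm, 1:55 pm–2:05 pm, 3:55 pm–4:00 pm.
A \ B = 8:25 am–8:35 am, 8:40 am–8:55 am, 11:15 am–11:55 am, 12:30 pm–1:45 pm.
B \ A = 10:05 am–11:10 am, 1:55 pm–2:05 pm, 3:55 pm–4:00 pm.
Union of the two gives the symmetric difference.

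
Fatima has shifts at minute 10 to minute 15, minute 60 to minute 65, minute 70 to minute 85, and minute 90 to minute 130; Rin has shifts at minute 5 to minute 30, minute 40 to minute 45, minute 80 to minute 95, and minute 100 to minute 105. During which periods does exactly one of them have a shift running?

A but not B: minute 60 to minute 65, minute 70 to minute 80, minute 95 to minute 100, minute 105 to minute 130.
B but not A: minute 5 to minute 10, minute 15 to minute 30, minute 40 to minute 45, minute 85 to minute 90.
Combining gives A △ B.

minute 5 to minute 10, minute 15 to minute 30, minute 40 to minute 45, minute 60 to minute 65, minute 70 to minute 80, minute 85 to minute 90, minute 95 to minute 100, minute 105 to minute 130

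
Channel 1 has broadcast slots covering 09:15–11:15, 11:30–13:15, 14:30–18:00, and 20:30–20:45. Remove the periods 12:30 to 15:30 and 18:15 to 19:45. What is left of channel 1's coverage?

09:15-11:15 is untouched.
11:30-13:15 with B removed leaves 11:30-12:30.
14:30-18:00 with B removed leaves 15:30-18:00.
20:30-20:45 is untouched.

09:15-11:15, 11:30-12:30, 15:30-18:00, 20:30-20:45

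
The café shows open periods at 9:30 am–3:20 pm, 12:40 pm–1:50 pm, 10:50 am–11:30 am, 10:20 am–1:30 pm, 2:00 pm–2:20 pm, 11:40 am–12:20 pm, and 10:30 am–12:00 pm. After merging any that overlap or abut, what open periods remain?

Sort by start: 9:30 am-3:20 pm, 10:20 am-1:30 pm, 10:30 am-12:00 pm, 10:50 am-11:30 am, 11:40 am-12:20 pm, 12:40 pm-1:50 pm, 2:00 pm-2:20 pm.
10:20 am-1:30 pm overlaps/touches 9:30 am-3:20 pm → extend to 9:30 am-3:20 pm.
10:30 am-12:00 pm overlaps/touches 9:30 am-3:20 pm → extend to 9:30 am-3:20 pm.
10:50 am-11:30 am overlaps/touches 9:30 am-3:20 pm → extend to 9:30 am-3:20 pm.
11:40 am-12:20 pm overlaps/touches 9:30 am-3:20 pm → extend to 9:30 am-3:20 pm.
12:40 pm-1:50 pm overlaps/touches 9:30 am-3:20 pm → extend to 9:30 am-3:20 pm.
2:00 pm-2:20 pm overlaps/touches 9:30 am-3:20 pm → extend to 9:30 am-3:20 pm.

9:30 am-3:20 pm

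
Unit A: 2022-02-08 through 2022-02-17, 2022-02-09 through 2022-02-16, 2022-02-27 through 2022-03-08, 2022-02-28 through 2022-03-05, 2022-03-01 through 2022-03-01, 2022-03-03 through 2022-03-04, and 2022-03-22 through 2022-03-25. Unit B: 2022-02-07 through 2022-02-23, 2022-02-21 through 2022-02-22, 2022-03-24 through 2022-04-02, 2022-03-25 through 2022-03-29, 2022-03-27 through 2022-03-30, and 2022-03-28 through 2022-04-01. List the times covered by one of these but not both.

2022-02-07 through 2022-02-07, 2022-02-18 through 2022-02-23, 2022-02-27 through 2022-03-08, 2022-03-22 through 2022-03-23, 2022-03-26 through 2022-04-02

Merge the first list: 2022-02-08 through 2022-02-17, 2022-02-27 through 2022-03-08, 2022-03-22 through 2022-03-25.
Merge the second list: 2022-02-07 through 2022-02-23, 2022-03-24 through 2022-04-02.
A \ B = 2022-02-27 through 2022-03-08, 2022-03-22 through 2022-03-23.
B \ A = 2022-02-07 through 2022-02-07, 2022-02-18 through 2022-02-23, 2022-03-26 through 2022-04-02.
Union of the two gives the symmetric difference.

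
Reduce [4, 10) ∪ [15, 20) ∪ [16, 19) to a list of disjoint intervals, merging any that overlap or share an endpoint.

[15, 20) is disjoint → start new block.
[16, 19) overlaps/touches [15, 20) → extend to [15, 20).

[4, 10) ∪ [15, 20)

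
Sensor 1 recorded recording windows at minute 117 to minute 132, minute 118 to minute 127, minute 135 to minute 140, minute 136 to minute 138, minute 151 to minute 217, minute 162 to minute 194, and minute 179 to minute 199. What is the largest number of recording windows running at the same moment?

Sweep endpoints in order; track running count of active intervals.
Peak of 3 reached at minute 179.

3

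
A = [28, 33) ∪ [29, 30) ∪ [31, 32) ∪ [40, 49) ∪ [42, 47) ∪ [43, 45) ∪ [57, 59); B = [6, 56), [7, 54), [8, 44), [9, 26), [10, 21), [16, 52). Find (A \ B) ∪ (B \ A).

A, merged: [28, 33), [40, 49), [57, 59).
B, merged: [6, 56).
A \ B = [57, 59).
B \ A = [6, 28), [33, 40), [49, 56).
Union of the two gives the symmetric difference.

[6, 28) ∪ [33, 40) ∪ [49, 56) ∪ [57, 59)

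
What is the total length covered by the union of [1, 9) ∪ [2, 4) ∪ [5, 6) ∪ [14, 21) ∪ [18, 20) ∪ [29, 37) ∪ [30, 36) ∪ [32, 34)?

23

Merged: [1, 9), [14, 21), [29, 37).
Lengths: 8 + 7 + 8 = 23.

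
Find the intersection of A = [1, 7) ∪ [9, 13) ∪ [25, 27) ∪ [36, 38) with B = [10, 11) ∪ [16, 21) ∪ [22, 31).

[10, 11) ∪ [25, 27)

[1, 7) falls entirely outside B.
[9, 13) overlaps B on [10, 11).
[25, 27) overlaps B on [25, 27).
[36, 38) falls entirely outside B.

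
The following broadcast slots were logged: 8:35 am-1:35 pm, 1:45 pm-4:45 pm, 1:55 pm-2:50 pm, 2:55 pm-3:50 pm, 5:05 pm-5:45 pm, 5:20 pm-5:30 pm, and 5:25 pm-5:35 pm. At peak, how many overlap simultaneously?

3

At 5:25 pm, 3 of the intervals are simultaneously active.
No point has more.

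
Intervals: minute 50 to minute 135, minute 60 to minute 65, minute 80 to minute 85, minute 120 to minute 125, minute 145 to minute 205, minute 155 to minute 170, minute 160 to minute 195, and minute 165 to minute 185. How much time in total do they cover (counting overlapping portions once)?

145 minutes

Merged: minute 50 to minute 135, minute 145 to minute 205.
Lengths: 85 minutes + 60 minutes = 145 minutes.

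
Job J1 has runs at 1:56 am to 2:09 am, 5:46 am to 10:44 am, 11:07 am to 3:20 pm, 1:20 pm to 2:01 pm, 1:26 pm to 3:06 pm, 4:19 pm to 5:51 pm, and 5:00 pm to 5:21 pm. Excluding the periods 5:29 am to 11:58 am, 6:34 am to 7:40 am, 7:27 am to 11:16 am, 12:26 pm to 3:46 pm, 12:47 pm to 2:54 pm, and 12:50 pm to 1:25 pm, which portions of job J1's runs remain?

Merge the first list: 1:56 am–2:09 am, 5:46 am–10:44 am, 11:07 am–3:20 pm, 4:19 pm–5:51 pm.
Merge the second list: 5:29 am–11:58 am, 12:26 pm–3:46 pm.
1:56 am–2:09 am is untouched.
5:46 am–10:44 am lies entirely inside B → drops out.
11:07 am–3:20 pm with B removed leaves 11:58 am–12:26 pm.
4:19 pm–5:51 pm is untouched.

1:56 am–2:09 am, 11:58 am–12:26 pm, 4:19 pm–5:51 pm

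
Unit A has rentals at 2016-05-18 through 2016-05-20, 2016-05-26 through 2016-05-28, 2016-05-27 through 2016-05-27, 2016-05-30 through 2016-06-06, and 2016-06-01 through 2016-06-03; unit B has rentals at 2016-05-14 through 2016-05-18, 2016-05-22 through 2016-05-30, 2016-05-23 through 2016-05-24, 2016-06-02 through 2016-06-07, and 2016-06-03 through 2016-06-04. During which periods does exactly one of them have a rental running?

A, merged: 2016-05-18 through 2016-05-20, 2016-05-26 through 2016-05-28, 2016-05-30 through 2016-06-06.
B, merged: 2016-05-14 through 2016-05-18, 2016-05-22 through 2016-05-30, 2016-06-02 through 2016-06-07.
A \ B = 2016-05-19 through 2016-05-20, 2016-05-31 through 2016-06-01.
B \ A = 2016-05-14 through 2016-05-17, 2016-05-22 through 2016-05-25, 2016-05-29 through 2016-05-29, 2016-06-07 through 2016-06-07.
Union of the two gives the symmetric difference.

2016-05-14 through 2016-05-17, 2016-05-19 through 2016-05-20, 2016-05-22 through 2016-05-25, 2016-05-29 through 2016-05-29, 2016-05-31 through 2016-06-01, 2016-06-07 through 2016-06-07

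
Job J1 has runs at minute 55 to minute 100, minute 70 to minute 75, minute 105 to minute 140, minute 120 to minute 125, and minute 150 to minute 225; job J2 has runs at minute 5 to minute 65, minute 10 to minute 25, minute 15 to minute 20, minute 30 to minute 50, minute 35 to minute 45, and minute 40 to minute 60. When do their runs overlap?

minute 55 to minute 65

Merge the first list: minute 55 to minute 100, minute 105 to minute 140, minute 150 to minute 225.
Merge the second list: minute 5 to minute 65.
minute 55 to minute 100 overlaps B on minute 55 to minute 65.
minute 105 to minute 140 falls entirely outside B.
minute 150 to minute 225 falls entirely outside B.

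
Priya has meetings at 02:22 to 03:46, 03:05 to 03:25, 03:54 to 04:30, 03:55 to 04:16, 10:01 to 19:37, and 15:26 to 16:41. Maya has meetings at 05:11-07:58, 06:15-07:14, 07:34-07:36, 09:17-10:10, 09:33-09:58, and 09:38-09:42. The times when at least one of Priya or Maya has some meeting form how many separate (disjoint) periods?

First set merges to 02:22–03:46, 03:54–04:30, 10:01–19:37.
Second set merges to 05:11–07:58, 09:17–10:10.
A ∪ B = 02:22–03:46, 03:54–04:30, 05:11–07:58, 09:17–19:37.
That is 4 disjoint pieces.

4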